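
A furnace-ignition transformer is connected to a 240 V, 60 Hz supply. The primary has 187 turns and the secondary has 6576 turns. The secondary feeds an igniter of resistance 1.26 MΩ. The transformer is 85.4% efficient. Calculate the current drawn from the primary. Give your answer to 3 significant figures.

V_s = 240 × 6576/187 = 8439.8 V.
I_s = V_s/R = 8439.8/(1.26×10^6) = 0.0066982 A.
P_out = V_s I_s = 8439.8 × 0.0066982 = 56.532 W.
P_in = P_out/η = 56.532/0.854 = 66.196 W.
I_p = P_in/V_p = 66.196/240 = 0.276 A.

I_p ≈ 0.276 A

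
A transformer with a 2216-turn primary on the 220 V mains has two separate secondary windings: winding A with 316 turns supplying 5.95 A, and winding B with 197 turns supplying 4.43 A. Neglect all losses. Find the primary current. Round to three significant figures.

V_A = 220 × 316/2216 = 31.372 V; V_B = 220 × 197/2216 = 19.558 V.
P_out = V_A I_A + V_B I_B = 31.372×5.95 + 19.558×4.43 = 186.66 + 86.641 = 273.30 W.
Ideal ⇒ P_in = P_out, so I_p = P_out/V_p = 273.30/220 = 1.24 A.

I_p ≈ 1.24 A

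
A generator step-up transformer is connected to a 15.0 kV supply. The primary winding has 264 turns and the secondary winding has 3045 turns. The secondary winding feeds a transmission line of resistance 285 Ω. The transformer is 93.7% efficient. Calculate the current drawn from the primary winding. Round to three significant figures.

I_p ≈ 7470 A

V_s = 15000 × 3045/264 = 173010 V.
I_s = V_s/R = 173010/285 = 607.06 A.
P_out = V_s I_s = 173010 × 607.06 = 1.0503×10^8 W.
P_in = P_out/η = 1.0503×10^8/0.937 = 1.1209×10^8 W.
I_p = P_in/V_p = 1.1209×10^8/15000 = 7470 A.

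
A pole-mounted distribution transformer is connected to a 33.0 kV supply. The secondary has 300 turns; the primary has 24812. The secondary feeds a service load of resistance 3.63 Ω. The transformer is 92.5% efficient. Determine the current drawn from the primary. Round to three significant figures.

V_s = 33000 × 300/24812 = 399.00 V.
I_s = V_s/R = 399.00/3.63 = 109.92 A.
P_out = V_s I_s = 399.00 × 109.92 = 43857 W.
P_in = P_out/η = 43857/0.925 = 47413 W.
I_p = P_in/V_p = 47413/33000 = 1.44 A.

I_p ≈ 1.44 A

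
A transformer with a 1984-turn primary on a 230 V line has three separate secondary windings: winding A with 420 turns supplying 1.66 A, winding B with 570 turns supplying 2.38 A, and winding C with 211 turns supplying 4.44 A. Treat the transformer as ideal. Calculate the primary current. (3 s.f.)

I_p ≈ 1.51 A

V_A = 230 × 420/1984 = 48.690 V; V_B = 230 × 570/1984 = 66.079 V; V_C = 230 × 211/1984 = 24.461 V.
P_out = V_A I_A + V_B I_B + V_C I_C = 48.690×1.66 + 66.079×2.38 + 24.461×4.44 = 80.825 + 157.27 + 108.61 = 346.70 W.
Ideal ⇒ P_in = P_out, so I_p = P_out/V_p = 346.70/230 = 1.51 A.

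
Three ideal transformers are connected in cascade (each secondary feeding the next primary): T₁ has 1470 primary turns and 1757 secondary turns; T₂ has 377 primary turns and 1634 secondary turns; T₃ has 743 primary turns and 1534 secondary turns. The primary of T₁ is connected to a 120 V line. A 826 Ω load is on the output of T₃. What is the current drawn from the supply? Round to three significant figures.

After T₁: V = 120.00 × 1757/1470 = 143.43 V.
After T₂: V = 143.43 × 1634/377 = 621.65 V.
After T₃: V = 621.65 × 1534/743 = 1283.5 V.
I_load = 1283.5/826 = 1.5538 A, so P_out = 1283.5 × 1.5538 = 1994.3 W.
All ideal ⇒ P_in = P_out, so I_supply = 1994.3/120 = 16.6 A.

I_supply ≈ 16.6 A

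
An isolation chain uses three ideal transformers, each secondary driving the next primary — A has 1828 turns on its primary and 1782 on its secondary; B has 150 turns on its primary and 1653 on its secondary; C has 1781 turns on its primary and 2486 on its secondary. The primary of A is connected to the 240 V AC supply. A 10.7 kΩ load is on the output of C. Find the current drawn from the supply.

I_supply ≈ 5.04 A

After A: V = 240.00 × 1782/1828 = 233.96 V.
After B: V = 233.96 × 1653/150 = 2578.2 V.
After C: V = 2578.2 × 2486/1781 = 3598.8 V.
I_load = 3598.8/10700 = 0.33634 A, so P_out = 3598.8 × 0.33634 = 1210.4 W.
All ideal ⇒ P_in = P_out, so I_supply = 1210.4/240 = 5.04 A.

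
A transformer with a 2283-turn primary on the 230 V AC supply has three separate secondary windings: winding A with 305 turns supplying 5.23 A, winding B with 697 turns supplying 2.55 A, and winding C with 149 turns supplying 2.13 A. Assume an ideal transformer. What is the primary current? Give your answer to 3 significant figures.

I_p ≈ 1.62 A

V_A = 230 × 305/2283 = 30.727 V; V_B = 230 × 697/2283 = 70.219 V; V_C = 230 × 149/2283 = 15.011 V.
P_out = V_A I_A + V_B I_B + V_C I_C = 30.727×5.23 + 70.219×2.55 + 15.011×2.13 = 160.70 + 179.06 + 31.973 = 371.73 W.
Ideal ⇒ P_in = P_out, so I_p = P_out/V_p = 371.73/230 = 1.62 A.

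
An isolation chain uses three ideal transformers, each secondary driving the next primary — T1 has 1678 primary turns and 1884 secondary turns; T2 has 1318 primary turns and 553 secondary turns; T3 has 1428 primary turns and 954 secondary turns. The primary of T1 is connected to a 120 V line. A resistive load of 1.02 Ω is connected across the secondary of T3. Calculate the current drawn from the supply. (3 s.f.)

After T1: V = 120.00 × 1884/1678 = 134.73 V.
After T2: V = 134.73 × 553/1318 = 56.530 V.
After T3: V = 56.530 × 954/1428 = 37.766 V.
I_load = 37.766/1.02 = 37.025 A, so P_out = 37.766 × 37.025 = 1398.3 W.
All ideal ⇒ P_in = P_out, so I_supply = 1398.3/120 = 11.7 A.

I_supply ≈ 11.7 A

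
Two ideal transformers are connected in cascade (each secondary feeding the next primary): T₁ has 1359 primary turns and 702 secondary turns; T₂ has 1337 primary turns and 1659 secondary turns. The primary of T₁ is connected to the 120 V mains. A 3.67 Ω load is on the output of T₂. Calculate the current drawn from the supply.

I_supply ≈ 13.4 A

After T₁: V = 120.00 × 702/1359 = 61.987 V.
After T₂: V = 61.987 × 1659/1337 = 76.916 V.
I_load = 76.916/3.67 = 20.958 A, so P_out = 76.916 × 20.958 = 1612.0 W.
All ideal ⇒ P_in = P_out, so I_supply = 1612.0/120 = 13.4 A.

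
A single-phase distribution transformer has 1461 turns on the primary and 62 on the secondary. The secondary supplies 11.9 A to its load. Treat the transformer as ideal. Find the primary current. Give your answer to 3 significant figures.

For an ideal transformer I_p/I_s = N_s/N_p, so I_p = 11.9 × 62/1461 = 0.505 A.

I_p ≈ 0.505 A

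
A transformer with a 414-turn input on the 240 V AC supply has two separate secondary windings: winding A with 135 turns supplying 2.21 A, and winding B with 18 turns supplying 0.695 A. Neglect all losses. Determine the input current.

V_A = 240 × 135/414 = 78.261 V; V_B = 240 × 18/414 = 10.435 V.
P_out = V_A I_A + V_B I_B = 78.261×2.21 + 10.435×0.695 = 172.96 + 7.2522 = 180.21 W.
Ideal ⇒ P_in = P_out, so I_in = P_out/V_in = 180.21/240 = 0.751 A.

I_in ≈ 0.751 A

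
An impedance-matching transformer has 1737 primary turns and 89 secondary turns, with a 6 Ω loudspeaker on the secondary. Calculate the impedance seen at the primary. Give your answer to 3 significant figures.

Z_p = (N_p/N_s)² × Z_s = (1737/89)² × 6 = 2290 Ω.

Z_p ≈ 2290 Ω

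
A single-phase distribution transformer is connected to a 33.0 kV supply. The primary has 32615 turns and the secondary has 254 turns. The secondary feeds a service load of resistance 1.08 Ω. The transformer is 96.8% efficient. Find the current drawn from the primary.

I_p ≈ 1.91 A

V_s = 33000 × 254/32615 = 257.00 V.
I_s = V_s/R = 257.00/1.08 = 237.96 A.
P_out = V_s I_s = 257.00 × 237.96 = 61156 W.
P_in = P_out/η = 61156/0.968 = 63177 W.
I_p = P_in/V_p = 63177/33000 = 1.91 A.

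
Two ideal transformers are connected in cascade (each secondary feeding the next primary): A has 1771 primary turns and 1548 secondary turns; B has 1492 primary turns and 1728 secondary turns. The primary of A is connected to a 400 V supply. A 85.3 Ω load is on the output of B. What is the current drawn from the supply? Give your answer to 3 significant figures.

After A: V = 400.00 × 1548/1771 = 349.63 V.
After B: V = 349.63 × 1728/1492 = 404.94 V.
I_load = 404.94/85.3 = 4.7472 A, so P_out = 404.94 × 4.7472 = 1922.3 W.
All ideal ⇒ P_in = P_out, so I_supply = 1922.3/400 = 4.81 A.

I_supply ≈ 4.81 A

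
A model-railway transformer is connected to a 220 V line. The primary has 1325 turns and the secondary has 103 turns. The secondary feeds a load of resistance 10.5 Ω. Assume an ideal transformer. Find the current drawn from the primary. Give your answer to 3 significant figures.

V_s = V_p × N_s/N_p = 220 × 103/1325 = 17.102 V.
I_s = V_s/R = 17.102/10.5 = 1.6288 A.
For an ideal transformer I_p N_p = I_s N_s, so I_p = 1.6288 × 103/1325 = 0.127 A.

I_p ≈ 0.127 A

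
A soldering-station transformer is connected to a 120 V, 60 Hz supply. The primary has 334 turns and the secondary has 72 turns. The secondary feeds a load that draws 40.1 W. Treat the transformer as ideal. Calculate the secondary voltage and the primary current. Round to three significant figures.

V_s = V_p × N_s/N_p = 120 × 72/334 = 25.868 V.
I_s = P/V_s = 40.1/25.868 = 1.5502 A.
I_p = I_s × N_s/N_p = 1.5502 × 72/334 = 0.334 A.

V_s ≈ 25.9 V, I_p ≈ 0.334 A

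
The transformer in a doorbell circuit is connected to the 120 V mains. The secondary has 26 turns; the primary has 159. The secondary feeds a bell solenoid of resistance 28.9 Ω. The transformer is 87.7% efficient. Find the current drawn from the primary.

I_p ≈ 0.127 A

V_s = 120 × 26/159 = 19.623 V.
I_s = V_s/R = 19.623/28.9 = 0.67898 A.
P_out = V_s I_s = 19.623 × 0.67898 = 13.323 W.
P_in = P_out/η = 13.323/0.877 = 15.192 W.
I_p = P_in/V_p = 15.192/120 = 0.127 A.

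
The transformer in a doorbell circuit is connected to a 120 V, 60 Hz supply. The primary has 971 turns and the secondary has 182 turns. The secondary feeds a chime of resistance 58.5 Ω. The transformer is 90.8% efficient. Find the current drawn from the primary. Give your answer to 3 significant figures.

V_s = 120 × 182/971 = 22.492 V.
I_s = V_s/R = 22.492/58.5 = 0.38448 A.
P_out = V_s I_s = 22.492 × 0.38448 = 8.6479 W.
P_in = P_out/η = 8.6479/0.908 = 9.5241 W.
I_p = P_in/V_p = 9.5241/120 = 0.0794 A.

I_p ≈ 0.0794 A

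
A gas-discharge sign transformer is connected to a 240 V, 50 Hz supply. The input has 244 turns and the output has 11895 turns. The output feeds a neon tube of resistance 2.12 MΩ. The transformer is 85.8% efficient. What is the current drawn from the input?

I_in ≈ 0.314 A

V_out = 240 × 11895/244 = 11700 V.
I_out = V_out/R = 11700/(2.12×10^6) = 0.0055189 A.
P_out = V_out I_out = 11700 × 0.0055189 = 64.571 W.
P_in = P_out/η = 64.571/0.858 = 75.257 W.
I_in = P_in/V_in = 75.257/240 = 0.314 A.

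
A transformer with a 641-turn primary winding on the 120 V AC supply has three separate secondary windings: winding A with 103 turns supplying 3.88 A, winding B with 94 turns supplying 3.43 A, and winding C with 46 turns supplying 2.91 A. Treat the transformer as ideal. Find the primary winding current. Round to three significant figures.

I_p ≈ 1.34 A

V_A = 120 × 103/641 = 19.282 V; V_B = 120 × 94/641 = 17.598 V; V_C = 120 × 46/641 = 8.6115 V.
P_out = V_A I_A + V_B I_B + V_C I_C = 19.282×3.88 + 17.598×3.43 + 8.6115×2.91 = 74.816 + 60.359 + 25.060 = 160.23 W.
Ideal ⇒ P_in = P_out, so I_p = P_out/V_p = 160.23/120 = 1.34 A.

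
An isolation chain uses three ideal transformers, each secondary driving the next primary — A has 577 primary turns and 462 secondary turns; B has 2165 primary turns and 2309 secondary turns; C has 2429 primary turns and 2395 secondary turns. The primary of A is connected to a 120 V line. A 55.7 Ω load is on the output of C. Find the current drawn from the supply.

After A: V = 120.00 × 462/577 = 96.083 V.
After B: V = 96.083 × 2309/2165 = 102.47 V.
After C: V = 102.47 × 2395/2429 = 101.04 V.
I_load = 101.04/55.7 = 1.8140 A, so P_out = 101.04 × 1.8140 = 183.29 W.
All ideal ⇒ P_in = P_out, so I_supply = 183.29/120 = 1.53 A.

I_supply ≈ 1.53 A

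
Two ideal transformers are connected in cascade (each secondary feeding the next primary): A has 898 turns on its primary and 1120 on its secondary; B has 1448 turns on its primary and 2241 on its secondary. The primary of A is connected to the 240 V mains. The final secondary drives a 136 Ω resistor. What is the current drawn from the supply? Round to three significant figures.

I_supply ≈ 6.58 A

Secondary of A: V = 240.00 × 1120/898 = 299.33 V.
Secondary of B: V = 299.33 × 2241/1448 = 463.26 V.
I_load = 463.26/136 = 3.4063 A, so P_out = 463.26 × 3.4063 = 1578.0 W.
All ideal ⇒ P_in = P_out, so I_supply = 1578.0/240 = 6.58 A.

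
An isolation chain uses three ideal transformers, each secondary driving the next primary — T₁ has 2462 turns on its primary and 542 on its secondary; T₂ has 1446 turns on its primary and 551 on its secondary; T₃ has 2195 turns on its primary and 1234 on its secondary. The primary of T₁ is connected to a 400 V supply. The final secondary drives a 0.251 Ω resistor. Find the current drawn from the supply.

I_supply ≈ 3.54 A

Secondary of T₁: V = 400.00 × 542/2462 = 88.058 V.
Secondary of T₂: V = 88.058 × 551/1446 = 33.555 V.
Secondary of T₃: V = 33.555 × 1234/2195 = 18.864 V.
I_load = 18.864/0.251 = 75.156 A, so P_out = 18.864 × 75.156 = 1417.7 W.
All ideal ⇒ P_in = P_out, so I_supply = 1417.7/400 = 3.54 A.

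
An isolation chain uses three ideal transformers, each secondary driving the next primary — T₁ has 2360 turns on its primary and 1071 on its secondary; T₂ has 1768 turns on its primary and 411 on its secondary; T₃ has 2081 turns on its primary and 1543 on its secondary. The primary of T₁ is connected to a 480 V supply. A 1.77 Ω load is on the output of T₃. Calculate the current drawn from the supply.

I_supply ≈ 1.66 A

After T₁: V = 480.00 × 1071/2360 = 217.83 V.
After T₂: V = 217.83 × 411/1768 = 50.638 V.
After T₃: V = 50.638 × 1543/2081 = 37.547 V.
I_load = 37.547/1.77 = 21.213 A, so P_out = 37.547 × 21.213 = 796.47 W.
All ideal ⇒ P_in = P_out, so I_supply = 796.47/480 = 1.66 A.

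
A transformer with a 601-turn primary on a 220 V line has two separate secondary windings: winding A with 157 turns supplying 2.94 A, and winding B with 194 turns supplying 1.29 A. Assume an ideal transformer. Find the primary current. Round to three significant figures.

V_A = 220 × 157/601 = 57.471 V; V_B = 220 × 194/601 = 71.015 V.
P_out = V_A I_A + V_B I_B = 57.471×2.94 + 71.015×1.29 = 168.96 + 91.609 = 260.57 W.
Ideal ⇒ P_in = P_out, so I_p = P_out/V_p = 260.57/220 = 1.18 A.

I_p ≈ 1.18 A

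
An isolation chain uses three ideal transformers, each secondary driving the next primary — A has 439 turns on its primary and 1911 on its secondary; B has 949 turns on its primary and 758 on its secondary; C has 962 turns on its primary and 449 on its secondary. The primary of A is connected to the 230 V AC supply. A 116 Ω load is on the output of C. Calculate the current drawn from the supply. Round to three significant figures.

I_supply ≈ 5.22 A

After A: V = 230.00 × 1911/439 = 1001.2 V.
After B: V = 1001.2 × 758/949 = 799.70 V.
After C: V = 799.70 × 449/962 = 373.25 V.
I_load = 373.25/116 = 3.2177 A, so P_out = 373.25 × 3.2177 = 1201.0 W.
All ideal ⇒ P_in = P_out, so I_supply = 1201.0/230 = 5.22 A.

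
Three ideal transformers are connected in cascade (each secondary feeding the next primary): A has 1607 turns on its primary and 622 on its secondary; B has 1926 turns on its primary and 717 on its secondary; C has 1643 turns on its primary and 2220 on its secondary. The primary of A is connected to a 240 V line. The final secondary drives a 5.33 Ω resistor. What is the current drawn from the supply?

I_supply ≈ 1.71 A

Secondary of A: V = 240.00 × 622/1607 = 92.894 V.
Secondary of B: V = 92.894 × 717/1926 = 34.582 V.
Secondary of C: V = 34.582 × 2220/1643 = 46.727 V.
I_load = 46.727/5.33 = 8.7667 A, so P_out = 46.727 × 8.7667 = 409.64 W.
All ideal ⇒ P_in = P_out, so I_supply = 409.64/240 = 1.71 A.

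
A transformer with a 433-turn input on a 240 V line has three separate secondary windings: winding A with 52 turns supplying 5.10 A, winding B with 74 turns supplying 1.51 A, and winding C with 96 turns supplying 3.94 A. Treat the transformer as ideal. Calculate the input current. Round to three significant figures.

I_in ≈ 1.74 A

V_A = 240 × 52/433 = 28.822 V; V_B = 240 × 74/433 = 41.016 V; V_C = 240 × 96/433 = 53.210 V.
P_out = V_A I_A + V_B I_B + V_C I_C = 28.822×5.10 + 41.016×1.51 + 53.210×3.94 = 146.99 + 61.934 + 209.65 = 418.58 W.
Ideal ⇒ P_in = P_out, so I_in = P_out/V_in = 418.58/240 = 1.74 A.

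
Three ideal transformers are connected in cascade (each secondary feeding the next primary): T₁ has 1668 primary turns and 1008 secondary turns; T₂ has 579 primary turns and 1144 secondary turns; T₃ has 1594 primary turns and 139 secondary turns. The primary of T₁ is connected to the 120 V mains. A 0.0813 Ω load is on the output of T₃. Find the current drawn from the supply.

After T₁: V = 120.00 × 1008/1668 = 72.518 V.
After T₂: V = 72.518 × 1144/579 = 143.28 V.
After T₃: V = 143.28 × 139/1594 = 12.495 V.
I_load = 12.495/0.0813 = 153.68 A, so P_out = 12.495 × 153.68 = 1920.2 W.
All ideal ⇒ P_in = P_out, so I_supply = 1920.2/120 = 16.0 A.

I_supply ≈ 16.0 A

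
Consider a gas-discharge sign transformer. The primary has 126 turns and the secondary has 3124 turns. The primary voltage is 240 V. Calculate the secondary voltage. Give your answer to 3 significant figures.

V_s ≈ 5950 V

V_s/V_p = N_s/N_p, so V_s = 240 × 3124/126 = 5950 V.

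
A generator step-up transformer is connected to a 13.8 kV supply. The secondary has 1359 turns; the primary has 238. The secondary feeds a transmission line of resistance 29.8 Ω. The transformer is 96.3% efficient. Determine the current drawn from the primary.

V_s = 13800 × 1359/238 = 78799 V.
I_s = V_s/R = 78799/29.8 = 2644.3 A.
P_out = V_s I_s = 78799 × 2644.3 = 2.0837×10^8 W.
P_in = P_out/η = 2.0837×10^8/0.963 = 2.1637×10^8 W.
I_p = P_in/V_p = 2.1637×10^8/13800 = 15700 A.

I_p ≈ 15700 A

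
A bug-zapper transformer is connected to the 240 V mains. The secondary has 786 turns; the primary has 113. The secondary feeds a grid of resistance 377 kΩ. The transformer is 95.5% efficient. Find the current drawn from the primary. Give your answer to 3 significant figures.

I_p ≈ 0.0323 A

V_s = 240 × 786/113 = 1669.4 V.
I_s = V_s/R = 1669.4/377000 = 0.0044281 A.
P_out = V_s I_s = 1669.4 × 0.0044281 = 7.3921 W.
P_in = P_out/η = 7.3921/0.955 = 7.7404 W.
I_p = P_in/V_p = 7.7404/240 = 0.0323 A.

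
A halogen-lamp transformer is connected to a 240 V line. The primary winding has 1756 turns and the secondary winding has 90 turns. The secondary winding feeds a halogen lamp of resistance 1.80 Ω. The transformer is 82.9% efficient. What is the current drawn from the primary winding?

V_s = 240 × 90/1756 = 12.301 V.
I_s = V_s/R = 12.301/1.80 = 6.8337 A.
P_out = V_s I_s = 12.301 × 6.8337 = 84.059 W.
P_in = P_out/η = 84.059/0.829 = 101.40 W.
I_p = P_in/V_p = 101.40/240 = 0.422 A.

I_p ≈ 0.422 A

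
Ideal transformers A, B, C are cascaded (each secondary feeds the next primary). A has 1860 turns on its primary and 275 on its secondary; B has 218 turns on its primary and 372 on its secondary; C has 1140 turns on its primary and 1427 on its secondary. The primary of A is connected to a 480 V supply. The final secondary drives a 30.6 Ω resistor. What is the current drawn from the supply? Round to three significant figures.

I_supply ≈ 1.56 A

Secondary of A: V = 480.00 × 275/1860 = 70.968 V.
Secondary of B: V = 70.968 × 372/218 = 121.10 V.
Secondary of C: V = 121.10 × 1427/1140 = 151.59 V.
I_load = 151.59/30.6 = 4.9539 A, so P_out = 151.59 × 4.9539 = 750.95 W.
All ideal ⇒ P_in = P_out, so I_supply = 750.95/480 = 1.56 A.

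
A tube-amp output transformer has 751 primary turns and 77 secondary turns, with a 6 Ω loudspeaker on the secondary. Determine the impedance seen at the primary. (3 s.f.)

Z_p ≈ 571 Ω

Z_p = (N_p/N_s)² × Z_s = (751/77)² × 6 = 571 Ω.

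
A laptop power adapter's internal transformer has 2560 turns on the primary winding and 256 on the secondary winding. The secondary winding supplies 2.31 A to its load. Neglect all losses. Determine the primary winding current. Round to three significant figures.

I_p ≈ 0.231 A

For an ideal transformer I_p/I_s = N_s/N_p, so I_p = 2.31 × 256/2560 = 0.231 A.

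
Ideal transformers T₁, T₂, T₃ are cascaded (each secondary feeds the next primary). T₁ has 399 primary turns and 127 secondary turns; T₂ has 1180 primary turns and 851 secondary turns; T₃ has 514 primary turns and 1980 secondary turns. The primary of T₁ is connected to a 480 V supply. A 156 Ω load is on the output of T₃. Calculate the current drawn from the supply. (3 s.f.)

After T₁: V = 480.00 × 127/399 = 152.78 V.
After T₂: V = 152.78 × 851/1180 = 110.18 V.
After T₃: V = 110.18 × 1980/514 = 424.45 V.
I_load = 424.45/156 = 2.7208 A, so P_out = 424.45 × 2.7208 = 1154.8 W.
All ideal ⇒ P_in = P_out, so I_supply = 1154.8/480 = 2.41 A.

I_supply ≈ 2.41 A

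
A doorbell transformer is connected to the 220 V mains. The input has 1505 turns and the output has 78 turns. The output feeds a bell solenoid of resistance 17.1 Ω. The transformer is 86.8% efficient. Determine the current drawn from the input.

I_in ≈ 0.0398 A

V_out = 220 × 78/1505 = 11.402 V.
I_out = V_out/R = 11.402/17.1 = 0.66678 A.
P_out = V_out I_out = 11.402 × 0.66678 = 7.6027 W.
P_in = P_out/η = 7.6027/0.868 = 8.7588 W.
I_in = P_in/V_in = 8.7588/220 = 0.0398 A.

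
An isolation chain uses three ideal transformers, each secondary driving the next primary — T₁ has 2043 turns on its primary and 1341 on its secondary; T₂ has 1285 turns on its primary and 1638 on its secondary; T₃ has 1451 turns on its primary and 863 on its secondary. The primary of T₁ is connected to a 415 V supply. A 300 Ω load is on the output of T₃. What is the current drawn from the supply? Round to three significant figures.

I_supply ≈ 0.343 A

After T₁: V = 415.00 × 1341/2043 = 272.40 V.
After T₂: V = 272.40 × 1638/1285 = 347.23 V.
After T₃: V = 347.23 × 863/1451 = 206.52 V.
I_load = 206.52/300 = 0.68840 A, so P_out = 206.52 × 0.68840 = 142.17 W.
All ideal ⇒ P_in = P_out, so I_supply = 142.17/415 = 0.343 A.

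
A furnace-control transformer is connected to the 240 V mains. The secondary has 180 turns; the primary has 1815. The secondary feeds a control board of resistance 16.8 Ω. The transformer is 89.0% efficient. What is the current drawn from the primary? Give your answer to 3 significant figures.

V_s = 240 × 180/1815 = 23.802 V.
I_s = V_s/R = 23.802/16.8 = 1.4168 A.
P_out = V_s I_s = 23.802 × 1.4168 = 33.721 W.
P_in = P_out/η = 33.721/0.890 = 37.889 W.
I_p = P_in/V_p = 37.889/240 = 0.158 A.

I_p ≈ 0.158 A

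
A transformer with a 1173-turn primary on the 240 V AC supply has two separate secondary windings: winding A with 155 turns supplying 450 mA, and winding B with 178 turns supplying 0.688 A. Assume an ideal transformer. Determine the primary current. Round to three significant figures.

I_p ≈ 0.164 A

V_A = 240 × 155/1173 = 31.714 V; V_B = 240 × 178/1173 = 36.419 V.
P_out = V_A I_A + V_B I_B = 31.714×0.450 + 36.419×0.688 = 14.271 + 25.057 = 39.328 W.
Ideal ⇒ P_in = P_out, so I_p = P_out/V_p = 39.328/240 = 0.164 A.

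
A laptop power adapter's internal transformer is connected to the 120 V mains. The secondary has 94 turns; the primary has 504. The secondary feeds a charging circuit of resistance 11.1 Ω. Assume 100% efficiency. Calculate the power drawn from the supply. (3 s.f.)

P ≈ 45.1 W

V_s = V_p × N_s/N_p = 120 × 94/504 = 22.381 V.
I_s = V_s/R = 22.381/11.1 = 2.0163 A.
I_p = I_s × N_s/N_p = 2.0163 × 94/504 = 0.37606 A.
P = V_p I_p = 120 × 0.37606 = 45.1 W.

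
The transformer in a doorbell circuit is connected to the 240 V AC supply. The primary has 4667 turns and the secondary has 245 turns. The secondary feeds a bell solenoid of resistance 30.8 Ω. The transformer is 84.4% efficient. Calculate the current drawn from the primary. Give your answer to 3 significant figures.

V_s = 240 × 245/4667 = 12.599 V.
I_s = V_s/R = 12.599/30.8 = 0.40906 A.
P_out = V_s I_s = 12.599 × 0.40906 = 5.1538 W.
P_in = P_out/η = 5.1538/0.844 = 6.1064 W.
I_p = P_in/V_p = 6.1064/240 = 0.0254 A.

I_p ≈ 0.0254 A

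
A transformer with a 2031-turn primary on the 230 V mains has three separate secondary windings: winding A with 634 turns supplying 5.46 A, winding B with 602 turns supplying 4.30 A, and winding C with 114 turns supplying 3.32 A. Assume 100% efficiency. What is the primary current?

V_A = 230 × 634/2031 = 71.797 V; V_B = 230 × 602/2031 = 68.173 V; V_C = 230 × 114/2031 = 12.910 V.
P_out = V_A I_A + V_B I_B + V_C I_C = 71.797×5.46 + 68.173×4.30 + 12.910×3.32 = 392.01 + 293.15 + 42.861 = 728.02 W.
Ideal ⇒ P_in = P_out, so I_p = P_out/V_p = 728.02/230 = 3.17 A.

I_p ≈ 3.17 A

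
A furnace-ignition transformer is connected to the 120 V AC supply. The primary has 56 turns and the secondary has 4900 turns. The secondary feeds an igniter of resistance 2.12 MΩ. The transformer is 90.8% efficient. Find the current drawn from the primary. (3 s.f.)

V_s = 120 × 4900/56 = 10500 V.
I_s = V_s/R = 10500/(2.12×10^6) = 0.0049528 A.
P_out = V_s I_s = 10500 × 0.0049528 = 52.005 W.
P_in = P_out/η = 52.005/0.908 = 57.274 W.
I_p = P_in/V_p = 57.274/120 = 0.477 A.

I_p ≈ 0.477 A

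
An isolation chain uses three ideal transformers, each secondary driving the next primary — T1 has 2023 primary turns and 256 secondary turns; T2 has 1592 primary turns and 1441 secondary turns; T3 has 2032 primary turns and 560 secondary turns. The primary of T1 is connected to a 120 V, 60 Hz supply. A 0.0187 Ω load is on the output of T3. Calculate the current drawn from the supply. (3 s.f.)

Secondary of T1: V = 120.00 × 256/2023 = 15.185 V.
Secondary of T2: V = 15.185 × 1441/1592 = 13.745 V.
Secondary of T3: V = 13.745 × 560/2032 = 3.7880 V.
I_load = 3.7880/0.0187 = 202.57 A, so P_out = 3.7880 × 202.57 = 767.33 W.
All ideal ⇒ P_in = P_out, so I_supply = 767.33/120 = 6.39 A.

I_supply ≈ 6.39 A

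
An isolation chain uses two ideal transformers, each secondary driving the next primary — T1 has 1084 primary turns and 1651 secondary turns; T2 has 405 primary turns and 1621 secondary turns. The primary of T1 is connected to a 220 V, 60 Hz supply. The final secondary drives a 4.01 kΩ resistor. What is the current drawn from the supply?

I_supply ≈ 2.04 A

After T1: V = 220.00 × 1651/1084 = 335.07 V.
After T2: V = 335.07 × 1621/405 = 1341.1 V.
I_load = 1341.1/4010 = 0.33444 A, so P_out = 1341.1 × 0.33444 = 448.53 W.
All ideal ⇒ P_in = P_out, so I_supply = 448.53/220 = 2.04 A.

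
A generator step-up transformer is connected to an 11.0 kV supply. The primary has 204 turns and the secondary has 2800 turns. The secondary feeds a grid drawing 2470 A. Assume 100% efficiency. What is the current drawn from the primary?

I_p ≈ 33900 A

For an ideal transformer I_p N_p = I_s N_s, so I_p = 2470 × 2800/204 = 33900 A.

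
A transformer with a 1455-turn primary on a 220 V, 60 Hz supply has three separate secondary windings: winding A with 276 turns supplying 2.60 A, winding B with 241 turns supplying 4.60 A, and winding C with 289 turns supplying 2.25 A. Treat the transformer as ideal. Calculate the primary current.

V_A = 220 × 276/1455 = 41.732 V; V_B = 220 × 241/1455 = 36.440 V; V_C = 220 × 289/1455 = 43.698 V.
P_out = V_A I_A + V_B I_B + V_C I_C = 41.732×2.60 + 36.440×4.60 + 43.698×2.25 = 108.50 + 167.62 + 98.320 = 374.45 W.
Ideal ⇒ P_in = P_out, so I_p = P_out/V_p = 374.45/220 = 1.70 A.

I_p ≈ 1.70 A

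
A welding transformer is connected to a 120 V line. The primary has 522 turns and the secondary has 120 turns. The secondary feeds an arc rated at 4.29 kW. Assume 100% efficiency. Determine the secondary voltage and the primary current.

V_s ≈ 27.6 V, I_p ≈ 35.8 A

V_s = V_p × N_s/N_p = 120 × 120/522 = 27.586 V.
I_s = P/V_s = 4290/27.586 = 155.51 A.
I_p = I_s × N_s/N_p = 155.51 × 120/522 = 35.8 A.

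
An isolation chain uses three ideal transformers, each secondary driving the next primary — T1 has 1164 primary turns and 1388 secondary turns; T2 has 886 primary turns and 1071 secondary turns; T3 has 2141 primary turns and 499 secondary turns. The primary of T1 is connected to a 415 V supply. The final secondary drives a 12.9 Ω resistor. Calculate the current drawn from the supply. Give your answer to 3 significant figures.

Secondary of T1: V = 415.00 × 1388/1164 = 494.86 V.
Secondary of T2: V = 494.86 × 1071/886 = 598.19 V.
Secondary of T3: V = 598.19 × 499/2141 = 139.42 V.
I_load = 139.42/12.9 = 10.808 A, so P_out = 139.42 × 10.808 = 1506.8 W.
All ideal ⇒ P_in = P_out, so I_supply = 1506.8/415 = 3.63 A.

I_supply ≈ 3.63 A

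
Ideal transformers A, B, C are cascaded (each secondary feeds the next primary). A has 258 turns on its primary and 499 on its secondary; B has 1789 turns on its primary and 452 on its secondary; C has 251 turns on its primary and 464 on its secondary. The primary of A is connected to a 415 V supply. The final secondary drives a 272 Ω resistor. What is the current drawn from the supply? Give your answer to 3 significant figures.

I_supply ≈ 1.25 A

Secondary of A: V = 415.00 × 499/258 = 802.66 V.
Secondary of B: V = 802.66 × 452/1789 = 202.79 V.
Secondary of C: V = 202.79 × 464/251 = 374.89 V.
I_load = 374.89/272 = 1.3783 A, so P_out = 374.89 × 1.3783 = 516.69 W.
All ideal ⇒ P_in = P_out, so I_supply = 516.69/415 = 1.25 A.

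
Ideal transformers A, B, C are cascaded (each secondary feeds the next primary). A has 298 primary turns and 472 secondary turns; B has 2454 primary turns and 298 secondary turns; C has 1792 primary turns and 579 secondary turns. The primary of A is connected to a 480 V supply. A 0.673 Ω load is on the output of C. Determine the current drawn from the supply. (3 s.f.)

I_supply ≈ 2.75 A

After A: V = 480.00 × 472/298 = 760.27 V.
After B: V = 760.27 × 298/2454 = 92.323 V.
After C: V = 92.323 × 579/1792 = 29.830 V.
I_load = 29.830/0.673 = 44.324 A, so P_out = 29.830 × 44.324 = 1322.2 W.
All ideal ⇒ P_in = P_out, so I_supply = 1322.2/480 = 2.75 A.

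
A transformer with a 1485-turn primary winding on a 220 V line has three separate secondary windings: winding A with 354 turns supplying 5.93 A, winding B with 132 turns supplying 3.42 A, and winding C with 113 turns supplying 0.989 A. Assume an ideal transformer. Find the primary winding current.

V_A = 220 × 354/1485 = 52.444 V; V_B = 220 × 132/1485 = 19.556 V; V_C = 220 × 113/1485 = 16.741 V.
P_out = V_A I_A + V_B I_B + V_C I_C = 52.444×5.93 + 19.556×3.42 + 16.741×0.989 = 311.00 + 66.880 + 16.557 = 394.43 W.
Ideal ⇒ P_in = P_out, so I_p = P_out/V_p = 394.43/220 = 1.79 A.

I_p ≈ 1.79 A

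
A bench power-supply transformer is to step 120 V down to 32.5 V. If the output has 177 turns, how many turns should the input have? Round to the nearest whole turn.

N_in/N_out = V_in/V_out, so N_in = 177 × 120/32.5 = 653.5 ≈ 654 turns.

N_in = 654 turns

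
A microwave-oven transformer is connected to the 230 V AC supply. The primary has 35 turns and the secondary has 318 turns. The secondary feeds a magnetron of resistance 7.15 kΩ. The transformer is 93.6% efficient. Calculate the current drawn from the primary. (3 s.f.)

V_s = 230 × 318/35 = 2089.7 V.
I_s = V_s/R = 2089.7/7150 = 0.29227 A.
P_out = V_s I_s = 2089.7 × 0.29227 = 610.76 W.
P_in = P_out/η = 610.76/0.936 = 652.52 W.
I_p = P_in/V_p = 652.52/230 = 2.84 A.

I_p ≈ 2.84 A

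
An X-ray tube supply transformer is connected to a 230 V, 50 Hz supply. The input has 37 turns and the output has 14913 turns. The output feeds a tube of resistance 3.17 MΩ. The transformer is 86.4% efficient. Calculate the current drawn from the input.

I_in ≈ 13.6 A

V_out = 230 × 14913/37 = 92702 V.
I_out = V_out/R = 92702/(3.17×10^6) = 0.029244 A.
P_out = V_out I_out = 92702 × 0.029244 = 2711.0 W.
P_in = P_out/η = 2711.0/0.864 = 3137.7 W.
I_in = P_in/V_in = 3137.7/230 = 13.6 A.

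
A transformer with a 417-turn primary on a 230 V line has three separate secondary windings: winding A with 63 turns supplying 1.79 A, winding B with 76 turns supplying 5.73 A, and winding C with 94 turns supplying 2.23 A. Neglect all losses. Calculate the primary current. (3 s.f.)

I_p ≈ 1.82 A

V_A = 230 × 63/417 = 34.748 V; V_B = 230 × 76/417 = 41.918 V; V_C = 230 × 94/417 = 51.847 V.
P_out = V_A I_A + V_B I_B + V_C I_C = 34.748×1.79 + 41.918×5.73 + 51.847×2.23 = 62.199 + 240.19 + 115.62 = 418.01 W.
Ideal ⇒ P_in = P_out, so I_p = P_out/V_p = 418.01/230 = 1.82 A.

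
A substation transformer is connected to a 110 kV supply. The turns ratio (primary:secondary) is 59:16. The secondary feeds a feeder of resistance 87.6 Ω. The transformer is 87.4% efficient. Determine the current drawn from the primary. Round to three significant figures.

V_s = 110000 × 16/59 = 29831 V.
I_s = V_s/R = 29831/87.6 = 340.53 A.
P_out = V_s I_s = 29831 × 340.53 = 1.0158×10^7 W.
P_in = P_out/η = 1.0158×10^7/0.874 = 1.1623×10^7 W.
I_p = P_in/V_p = 1.1623×10^7/110000 = 106 A.

I_p ≈ 106 A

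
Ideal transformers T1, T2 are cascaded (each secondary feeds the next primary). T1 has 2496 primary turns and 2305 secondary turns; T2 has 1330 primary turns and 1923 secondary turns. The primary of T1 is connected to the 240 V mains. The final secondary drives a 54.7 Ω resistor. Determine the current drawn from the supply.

After T1: V = 240.00 × 2305/2496 = 221.63 V.
After T2: V = 221.63 × 1923/1330 = 320.45 V.
I_load = 320.45/54.7 = 5.8584 A, so P_out = 320.45 × 5.8584 = 1877.3 W.
All ideal ⇒ P_in = P_out, so I_supply = 1877.3/240 = 7.82 A.

I_supply ≈ 7.82 A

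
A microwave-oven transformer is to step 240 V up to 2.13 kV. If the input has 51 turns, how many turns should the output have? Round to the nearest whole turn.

N_out/N_in = V_out/V_in, so N_out = 51 × 2130/240 = 452.6 ≈ 453 turns.

N_out = 453 turns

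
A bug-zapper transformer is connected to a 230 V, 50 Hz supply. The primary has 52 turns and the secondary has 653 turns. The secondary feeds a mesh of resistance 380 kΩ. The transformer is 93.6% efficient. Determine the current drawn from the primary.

I_p ≈ 0.102 A

V_s = 230 × 653/52 = 2888.3 V.
I_s = V_s/R = 2888.3/380000 = 0.0076007 A.
P_out = V_s I_s = 2888.3 × 0.0076007 = 21.953 W.
P_in = P_out/η = 21.953/0.936 = 23.454 W.
I_p = P_in/V_p = 23.454/230 = 0.102 A.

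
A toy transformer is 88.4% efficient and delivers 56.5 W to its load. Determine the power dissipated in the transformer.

P_in = P_out/η = 56.5/0.884 = 63.9140 W.
P_loss = P_in − P_out = 63.9140 − 56.5 = 7.41 W.

P_loss ≈ 7.41 W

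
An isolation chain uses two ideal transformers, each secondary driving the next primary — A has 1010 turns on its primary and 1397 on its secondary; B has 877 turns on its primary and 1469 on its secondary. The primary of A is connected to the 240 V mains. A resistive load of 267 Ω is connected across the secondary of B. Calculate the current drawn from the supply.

I_supply ≈ 4.82 A

After A: V = 240.00 × 1397/1010 = 331.96 V.
After B: V = 331.96 × 1469/877 = 556.04 V.
I_load = 556.04/267 = 2.0826 A, so P_out = 556.04 × 2.0826 = 1158.0 W.
All ideal ⇒ P_in = P_out, so I_supply = 1158.0/240 = 4.82 A.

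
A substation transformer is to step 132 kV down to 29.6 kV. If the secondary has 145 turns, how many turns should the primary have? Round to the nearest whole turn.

N_p/N_s = V_p/V_s, so N_p = 145 × 132000/29600 = 646.6 ≈ 647 turns.

N_p = 647 turns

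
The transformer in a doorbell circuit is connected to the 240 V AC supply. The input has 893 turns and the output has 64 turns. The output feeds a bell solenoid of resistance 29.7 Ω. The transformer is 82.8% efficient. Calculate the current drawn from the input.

V_out = 240 × 64/893 = 17.200 V.
I_out = V_out/R = 17.200/29.7 = 0.57914 A.
P_out = V_out I_out = 17.200 × 0.57914 = 9.9615 W.
P_in = P_out/η = 9.9615/0.828 = 12.031 W.
I_in = P_in/V_in = 12.031/240 = 0.0501 A.

I_in ≈ 0.0501 A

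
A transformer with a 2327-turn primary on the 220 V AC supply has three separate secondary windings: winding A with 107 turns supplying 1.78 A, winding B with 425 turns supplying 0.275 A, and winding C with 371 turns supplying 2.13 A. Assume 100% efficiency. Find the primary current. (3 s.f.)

V_A = 220 × 107/2327 = 10.116 V; V_B = 220 × 425/2327 = 40.180 V; V_C = 220 × 371/2327 = 35.075 V.
P_out = V_A I_A + V_B I_B + V_C I_C = 10.116×1.78 + 40.180×0.275 + 35.075×2.13 = 18.007 + 11.050 + 74.710 = 103.77 W.
Ideal ⇒ P_in = P_out, so I_p = P_out/V_p = 103.77/220 = 0.472 A.

I_p ≈ 0.472 A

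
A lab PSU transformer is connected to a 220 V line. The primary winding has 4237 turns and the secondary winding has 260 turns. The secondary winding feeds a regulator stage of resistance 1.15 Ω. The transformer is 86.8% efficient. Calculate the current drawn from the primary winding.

V_s = 220 × 260/4237 = 13.500 V.
I_s = V_s/R = 13.500/1.15 = 11.739 A.
P_out = V_s I_s = 13.500 × 11.739 = 158.48 W.
P_in = P_out/η = 158.48/0.868 = 182.58 W.
I_p = P_in/V_p = 182.58/220 = 0.830 A.

I_p ≈ 0.830 A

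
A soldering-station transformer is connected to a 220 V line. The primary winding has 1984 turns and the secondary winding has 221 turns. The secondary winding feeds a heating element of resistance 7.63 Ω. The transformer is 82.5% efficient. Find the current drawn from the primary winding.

V_s = 220 × 221/1984 = 24.506 V.
I_s = V_s/R = 24.506/7.63 = 3.2118 A.
P_out = V_s I_s = 24.506 × 3.2118 = 78.709 W.
P_in = P_out/η = 78.709/0.825 = 95.404 W.
I_p = P_in/V_p = 95.404/220 = 0.434 A.

I_p ≈ 0.434 A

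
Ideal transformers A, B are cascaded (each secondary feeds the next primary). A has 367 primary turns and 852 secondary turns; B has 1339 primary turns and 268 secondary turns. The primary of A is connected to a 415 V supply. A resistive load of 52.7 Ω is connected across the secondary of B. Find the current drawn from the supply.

I_supply ≈ 1.70 A

After A: V = 415.00 × 852/367 = 963.43 V.
After B: V = 963.43 × 268/1339 = 192.83 V.
I_load = 192.83/52.7 = 3.6590 A, so P_out = 192.83 × 3.6590 = 705.57 W.
All ideal ⇒ P_in = P_out, so I_supply = 705.57/415 = 1.70 A.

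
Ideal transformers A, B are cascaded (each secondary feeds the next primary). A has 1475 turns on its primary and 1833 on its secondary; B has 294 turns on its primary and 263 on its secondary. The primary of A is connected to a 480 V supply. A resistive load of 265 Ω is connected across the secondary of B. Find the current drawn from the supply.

I_supply ≈ 2.24 A

Secondary of A: V = 480.00 × 1833/1475 = 596.50 V.
Secondary of B: V = 596.50 × 263/294 = 533.61 V.
I_load = 533.61/265 = 2.0136 A, so P_out = 533.61 × 2.0136 = 1074.5 W.
All ideal ⇒ P_in = P_out, so I_supply = 1074.5/480 = 2.24 A.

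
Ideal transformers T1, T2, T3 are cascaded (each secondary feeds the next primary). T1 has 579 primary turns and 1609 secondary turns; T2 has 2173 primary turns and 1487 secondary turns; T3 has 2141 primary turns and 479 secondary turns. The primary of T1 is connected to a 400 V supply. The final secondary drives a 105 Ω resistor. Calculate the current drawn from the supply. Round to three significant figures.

I_supply ≈ 0.690 A

After T1: V = 400.00 × 1609/579 = 1111.6 V.
After T2: V = 1111.6 × 1487/2173 = 760.66 V.
After T3: V = 760.66 × 479/2141 = 170.18 V.
I_load = 170.18/105 = 1.6208 A, so P_out = 170.18 × 1.6208 = 275.82 W.
All ideal ⇒ P_in = P_out, so I_supply = 275.82/400 = 0.690 A.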